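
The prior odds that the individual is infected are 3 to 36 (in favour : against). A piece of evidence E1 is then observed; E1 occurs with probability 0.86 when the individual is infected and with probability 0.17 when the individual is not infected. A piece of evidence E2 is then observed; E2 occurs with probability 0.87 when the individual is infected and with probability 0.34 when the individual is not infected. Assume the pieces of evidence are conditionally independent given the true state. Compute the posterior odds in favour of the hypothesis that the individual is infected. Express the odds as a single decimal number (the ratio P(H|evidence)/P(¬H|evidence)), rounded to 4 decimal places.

Prior odds = 3/36 = 0.083333.
Likelihood ratio for E1 = 0.86/0.17 = 5.0588.
Likelihood ratio for E2 = 0.87/0.34 = 2.5588.
Posterior odds = prior odds × LR₁ × LR₂ = 1.0787.

Posterior odds ≈ 1.0787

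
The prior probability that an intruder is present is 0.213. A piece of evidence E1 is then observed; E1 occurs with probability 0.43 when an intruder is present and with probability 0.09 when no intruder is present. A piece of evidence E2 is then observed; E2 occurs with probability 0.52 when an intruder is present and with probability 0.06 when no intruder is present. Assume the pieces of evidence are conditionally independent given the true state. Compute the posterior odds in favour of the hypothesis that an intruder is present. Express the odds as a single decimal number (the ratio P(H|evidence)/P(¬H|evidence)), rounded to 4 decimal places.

Prior odds = 0.213/(1−0.213) = 0.27065.
Likelihood ratio for E1 = 0.43/0.09 = 4.7778.
Likelihood ratio for E2 = 0.52/0.06 = 8.6667.
Posterior odds = prior odds × LR₁ × LR₂ = 11.207.

Posterior odds ≈ 11.2068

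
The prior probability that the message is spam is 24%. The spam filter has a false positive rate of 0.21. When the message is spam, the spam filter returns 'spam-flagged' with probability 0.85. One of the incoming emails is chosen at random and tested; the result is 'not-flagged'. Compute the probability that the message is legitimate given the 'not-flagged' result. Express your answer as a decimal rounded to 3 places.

P(¬H | E) ≈ 0.943

Let H be the event that the message is spam. P(H) = 0.24, so P(¬H) = 0.76. With E the 'not-flagged' result, P(E|H) = 0.15 and P(E|¬H) = 0.79.
P(E) = 0.15·0.24 + 0.79·0.76 = 0.036000 + 0.60040 = 0.63640.
By Bayes' theorem, P(H|E) = 0.036000 / 0.63640 = 0.057. Hence P(¬H|E) = 1 − 0.057 = 0.943.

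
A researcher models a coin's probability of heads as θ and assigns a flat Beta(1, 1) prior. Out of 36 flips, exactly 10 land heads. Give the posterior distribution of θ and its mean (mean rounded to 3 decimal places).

The binomial likelihood is conjugate to the Beta prior: with 10 successes and 26 failures, the posterior is Beta(1+10, 1+26) = Beta(11, 27).
E[θ | data] = 11/(11+27) = 0.289.

Posterior: Beta(11, 27); mean ≈ 0.289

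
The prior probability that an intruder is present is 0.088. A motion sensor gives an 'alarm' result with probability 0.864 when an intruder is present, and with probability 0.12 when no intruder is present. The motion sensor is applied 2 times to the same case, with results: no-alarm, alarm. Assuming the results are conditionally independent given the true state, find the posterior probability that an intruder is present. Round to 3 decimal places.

Let H be the event that an intruder is present; start with P(H) = 0.088. P('alarm'|H) = 0.864, P('alarm'|¬H) = 0.12.
Update on result 1 ('no-alarm'): P(H) ← 0.136·0.0880 / (0.136·0.0880 + 0.88·0.9120) = 0.011968/0.81453 = 0.0147.
Update on result 2 ('alarm'): P(H) ← 0.864·0.0147 / (0.864·0.0147 + 0.12·0.9853) = 0.012695/0.13093 = 0.0970.

Posterior P(H) ≈ 0.097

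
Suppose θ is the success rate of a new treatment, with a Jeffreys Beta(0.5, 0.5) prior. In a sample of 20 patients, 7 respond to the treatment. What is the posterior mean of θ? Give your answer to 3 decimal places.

Posterior mean ≈ 0.357

The binomial likelihood is conjugate to the Beta prior: with 7 successes and 13 failures, the posterior is Beta(0.5+7, 0.5+13) = Beta(7.5, 13.5).
Posterior mean = α/(α+β) = 7.5/21 = 0.357.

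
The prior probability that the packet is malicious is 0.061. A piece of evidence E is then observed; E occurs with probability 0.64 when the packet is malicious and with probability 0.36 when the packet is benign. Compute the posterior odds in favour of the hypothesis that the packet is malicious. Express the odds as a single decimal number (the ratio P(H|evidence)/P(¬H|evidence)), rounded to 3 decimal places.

Prior odds = 0.061/(1−0.061) = 0.064963. In log-odds, ln(0.064963) = -2.7339.
Add log likelihood ratio: ln(1.7778) = 0.57536.
Posterior log-odds = -2.1586, so posterior odds = exp(-2.1586) = 0.11549.

Posterior odds ≈ 0.115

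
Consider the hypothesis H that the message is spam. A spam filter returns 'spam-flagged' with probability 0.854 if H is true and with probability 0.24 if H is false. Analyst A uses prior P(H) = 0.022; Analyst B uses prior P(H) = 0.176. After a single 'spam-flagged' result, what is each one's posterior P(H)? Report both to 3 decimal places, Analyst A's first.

The likelihood ratio for a 'spam-flagged' result is 0.854/0.24 = 3.5583.
Analyst A: prior odds 0.022/0.978 = 0.022495; posterior odds 0.080044; posterior probability 0.074.
Analyst B: prior odds 0.176/0.824 = 0.21359; posterior odds 0.76003; posterior probability 0.432.

Analyst A: 0.074; Analyst B: 0.432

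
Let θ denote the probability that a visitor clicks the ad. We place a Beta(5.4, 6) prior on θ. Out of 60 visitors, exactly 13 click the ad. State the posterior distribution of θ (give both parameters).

Observing 13 successes and 47 failures updates Beta(5.4, 6) by adding the success and failure counts to the two shape parameters: α = 5.4+13 = 18.4, β = 6+47 = 53.

Posterior: Beta(18.4, 53)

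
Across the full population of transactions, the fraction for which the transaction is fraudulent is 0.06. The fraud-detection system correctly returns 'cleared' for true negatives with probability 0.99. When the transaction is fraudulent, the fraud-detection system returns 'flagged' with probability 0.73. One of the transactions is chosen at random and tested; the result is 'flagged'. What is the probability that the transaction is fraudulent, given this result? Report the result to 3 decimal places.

Write H for 'the transaction is fraudulent'. Prior odds H:¬H = 0.06/0.94 = 0.063830. For the 'flagged' outcome, the likelihood ratio is 0.73/0.01 = 73.000.
Posterior odds = 0.063830 × 73.000 = 4.6596, so P(H|E) = 4.6596/(1+4.6596) = 0.823.

P(H | E) ≈ 0.823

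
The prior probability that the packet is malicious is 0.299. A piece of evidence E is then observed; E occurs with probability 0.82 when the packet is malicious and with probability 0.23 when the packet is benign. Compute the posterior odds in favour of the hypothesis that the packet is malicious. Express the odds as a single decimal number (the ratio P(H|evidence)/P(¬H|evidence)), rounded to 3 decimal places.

Posterior odds ≈ 1.521

Prior odds = 0.299/(1−0.299) = 0.42653. In log-odds, ln(0.42653) = -0.85206.
Add log likelihood ratio: ln(3.5652) = 1.2712.
Posterior log-odds = 0.41916, so posterior odds = exp(0.41916) = 1.5207.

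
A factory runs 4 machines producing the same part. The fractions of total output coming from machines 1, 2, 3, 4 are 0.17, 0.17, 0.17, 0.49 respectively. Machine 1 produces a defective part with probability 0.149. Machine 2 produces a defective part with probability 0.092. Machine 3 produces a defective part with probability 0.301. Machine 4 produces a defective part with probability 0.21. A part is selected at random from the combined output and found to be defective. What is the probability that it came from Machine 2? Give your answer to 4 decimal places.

P(defective|M1) = 0.149; P(defective|M2) = 0.092; P(defective|M3) = 0.301; P(defective|M4) = 0.21.
Prior × likelihood for each source: 0.17·0.149=0.02533, 0.17·0.092=0.01564, 0.17·0.301=0.05117, 0.49·0.21=0.1029. Summing gives P(defective) = 0.19504.
P(Machine 2 | defective) = 0.01564 / 0.19504 = 0.0802.

Posterior probability ≈ 0.0802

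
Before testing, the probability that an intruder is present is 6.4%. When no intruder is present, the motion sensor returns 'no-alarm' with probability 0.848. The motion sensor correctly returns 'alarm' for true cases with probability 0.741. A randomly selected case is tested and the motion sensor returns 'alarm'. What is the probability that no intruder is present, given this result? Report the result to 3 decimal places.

P(¬H | E) ≈ 0.750

Let H be the event that an intruder is present. P(H) = 0.064, so P(¬H) = 0.936. With E the 'alarm' result, P(E|H) = 0.741 and P(E|¬H) = 0.152.
P(E) = 0.741·0.064 + 0.152·0.936 = 0.047424 + 0.14227 = 0.18970.
By Bayes' theorem, P(H|E) = 0.047424 / 0.18970 = 0.250. Hence P(¬H|E) = 1 − 0.250 = 0.750.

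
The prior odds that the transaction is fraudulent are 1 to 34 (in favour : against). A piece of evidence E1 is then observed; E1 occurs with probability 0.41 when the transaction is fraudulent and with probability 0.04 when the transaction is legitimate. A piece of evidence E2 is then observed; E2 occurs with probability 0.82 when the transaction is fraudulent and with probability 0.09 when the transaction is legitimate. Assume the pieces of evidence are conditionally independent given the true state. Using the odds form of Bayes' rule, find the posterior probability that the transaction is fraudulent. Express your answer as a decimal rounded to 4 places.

Prior odds = 1/34 = 0.029412.
Likelihood ratio for E1 = 0.41/0.04 = 10.250.
Likelihood ratio for E2 = 0.82/0.09 = 9.1111.
Posterior odds = prior odds × LR₁ × LR₂ = 2.7467.
Posterior probability = odds/(1+odds) = 2.7467/3.7467 = 0.7331.

Posterior probability ≈ 0.7331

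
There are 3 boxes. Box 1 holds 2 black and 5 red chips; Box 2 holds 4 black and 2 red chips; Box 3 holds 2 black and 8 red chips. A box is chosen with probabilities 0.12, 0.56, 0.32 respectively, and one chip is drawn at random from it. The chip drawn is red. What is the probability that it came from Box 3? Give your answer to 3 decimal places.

P(red|Box 1) = 0.7143; P(red|Box 2) = 0.3333; P(red|Box 3) = 0.8.
Prior × likelihood for each source: 0.12·0.7143=0.08571, 0.56·0.3333=0.1867, 0.32·0.8=0.2560. Summing gives P(red) = 0.52838.
P(Box 3 | red) = 0.2560 / 0.52838 = 0.484.

Posterior probability ≈ 0.484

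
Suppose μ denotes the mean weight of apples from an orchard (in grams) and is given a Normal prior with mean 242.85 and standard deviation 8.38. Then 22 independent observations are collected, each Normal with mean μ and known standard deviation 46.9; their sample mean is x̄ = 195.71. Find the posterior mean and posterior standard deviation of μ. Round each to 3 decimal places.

Posterior mean ≈ 223.401; posterior SD ≈ 6.423

With known σ, the Normal prior is conjugate. Weight on the data is w = (n/σ²)/(n/σ² + 1/τ₀²) = 0.0100018/(0.0100018+0.0142401) = 0.41258.
Posterior mean = w·x̄ + (1−w)·μ₀ = 0.41258·195.71 + 0.58742·242.85 = 223.401. Posterior variance = 1/(0.0100018+0.0142401) = 41.2510, so SD = 6.423.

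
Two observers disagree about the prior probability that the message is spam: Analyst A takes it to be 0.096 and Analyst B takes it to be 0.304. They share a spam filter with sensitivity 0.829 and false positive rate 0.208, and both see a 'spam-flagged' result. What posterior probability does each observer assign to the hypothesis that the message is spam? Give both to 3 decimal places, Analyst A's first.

The likelihood ratio for a 'spam-flagged' result is 0.829/0.208 = 3.9856.
Analyst A: prior odds 0.096/0.904 = 0.10619; posterior odds 0.42325; posterior probability 0.297.
Analyst B: prior odds 0.304/0.696 = 0.43678; posterior odds 1.7408; posterior probability 0.635.

Analyst A: 0.297; Analyst B: 0.635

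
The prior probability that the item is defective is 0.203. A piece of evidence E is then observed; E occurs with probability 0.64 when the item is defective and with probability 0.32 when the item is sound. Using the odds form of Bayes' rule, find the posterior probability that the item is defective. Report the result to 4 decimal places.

Prior odds = 0.203/(1−0.203) = 0.25471.
Likelihood ratio for E = 0.64/0.32 = 2.0000.
Posterior odds = prior odds × LR = 0.50941.
Posterior probability = odds/(1+odds) = 0.50941/1.5094 = 0.3375.

Posterior probability ≈ 0.3375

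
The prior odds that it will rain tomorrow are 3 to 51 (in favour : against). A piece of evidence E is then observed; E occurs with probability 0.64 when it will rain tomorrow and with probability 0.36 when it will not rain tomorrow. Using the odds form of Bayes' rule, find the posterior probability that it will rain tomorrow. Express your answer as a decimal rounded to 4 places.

Posterior probability ≈ 0.0947

Prior odds = 3/51 = 0.058824. In log-odds, ln(0.058824) = -2.8332.
Add log likelihood ratio: ln(1.7778) = 0.57536.
Posterior log-odds = -2.2578, so posterior odds = exp(-2.2578) = 0.10458. Converting, P(H|E) = 0.10458/1.1046 = 0.0947.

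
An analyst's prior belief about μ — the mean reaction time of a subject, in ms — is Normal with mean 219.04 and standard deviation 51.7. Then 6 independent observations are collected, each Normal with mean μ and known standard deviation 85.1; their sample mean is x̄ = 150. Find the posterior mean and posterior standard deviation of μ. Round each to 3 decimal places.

Posterior mean ≈ 171.478; posterior SD ≈ 28.836

Prior precision 1/τ₀² = 1/51.7² = 0.00037413; data precision n/σ² = 6/85.1² = 0.00082850.
Posterior precision = 0.00037413 + 0.00082850 = 0.00120263, giving posterior SD = 1/√0.00120263 = 28.836.
Posterior mean = (0.00037413·219.04 + 0.00082850·150) / 0.00120263 = 171.478.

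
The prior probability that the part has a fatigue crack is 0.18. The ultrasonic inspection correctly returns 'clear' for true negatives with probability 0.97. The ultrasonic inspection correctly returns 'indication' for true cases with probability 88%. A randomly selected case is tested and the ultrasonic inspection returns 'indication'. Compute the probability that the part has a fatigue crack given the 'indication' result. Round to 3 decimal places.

P(H | E) ≈ 0.866

Write H for 'the part has a fatigue crack'. Prior odds H:¬H = 0.18/0.82 = 0.21951. For the 'indication' outcome, the likelihood ratio is 0.88/0.03 = 29.333.
Posterior odds = 0.21951 × 29.333 = 6.4390, so P(H|E) = 6.4390/(1+6.4390) = 0.866.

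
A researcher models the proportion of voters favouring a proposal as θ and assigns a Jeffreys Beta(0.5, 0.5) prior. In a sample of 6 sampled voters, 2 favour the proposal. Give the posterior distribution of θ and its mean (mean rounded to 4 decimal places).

Observing 2 successes and 4 failures updates Beta(0.5, 0.5) by adding the success and failure counts to the two shape parameters: α = 0.5+2 = 2.5, β = 0.5+4 = 4.5.
Posterior mean = α/(α+β) = 2.5/7 = 0.3571.

Posterior: Beta(2.5, 4.5); mean ≈ 0.3571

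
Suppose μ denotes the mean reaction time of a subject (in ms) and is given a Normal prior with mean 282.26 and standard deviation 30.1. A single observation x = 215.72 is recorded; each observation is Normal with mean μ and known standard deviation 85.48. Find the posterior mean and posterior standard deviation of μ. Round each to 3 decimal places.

With known σ, the Normal prior is conjugate. Weight on the data is w = (n/σ²)/(n/σ² + 1/τ₀²) = 0.00013686/(0.00013686+0.00110374) = 0.11032.
Posterior mean = w·x̄ + (1−w)·μ₀ = 0.11032·215.72 + 0.88968·282.26 = 274.920. Posterior variance = 1/(0.00013686+0.00110374) = 806.062, so SD = 28.391.

Posterior mean ≈ 274.920; posterior SD ≈ 28.391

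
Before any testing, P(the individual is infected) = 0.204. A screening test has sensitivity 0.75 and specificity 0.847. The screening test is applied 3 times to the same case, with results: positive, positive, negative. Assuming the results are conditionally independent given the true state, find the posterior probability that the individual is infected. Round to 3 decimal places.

Posterior P(H) ≈ 0.645

Let H be the event that the individual is infected; start with P(H) = 0.204. P('positive'|H) = 0.75, P('positive'|¬H) = 0.153.
Update on result 1 ('positive'): P(H) ← 0.75·0.2040 / (0.75·0.2040 + 0.153·0.7960) = 0.15300/0.27479 = 0.5568.
Update on result 2 ('positive'): P(H) ← 0.75·0.5568 / (0.75·0.5568 + 0.153·0.4432) = 0.41759/0.48541 = 0.8603.
Update on result 3 ('negative'): P(H) ← 0.25·0.8603 / (0.25·0.8603 + 0.847·0.1397) = 0.21508/0.33340 = 0.6451.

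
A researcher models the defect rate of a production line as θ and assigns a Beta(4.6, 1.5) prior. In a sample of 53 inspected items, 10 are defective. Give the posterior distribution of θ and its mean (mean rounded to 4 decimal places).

The binomial likelihood is conjugate to the Beta prior: with 10 successes and 43 failures, the posterior is Beta(4.6+10, 1.5+43) = Beta(14.6, 44.5).
E[θ | data] = 14.6/(14.6+44.5) = 0.2470.

Posterior: Beta(14.6, 44.5); mean ≈ 0.2470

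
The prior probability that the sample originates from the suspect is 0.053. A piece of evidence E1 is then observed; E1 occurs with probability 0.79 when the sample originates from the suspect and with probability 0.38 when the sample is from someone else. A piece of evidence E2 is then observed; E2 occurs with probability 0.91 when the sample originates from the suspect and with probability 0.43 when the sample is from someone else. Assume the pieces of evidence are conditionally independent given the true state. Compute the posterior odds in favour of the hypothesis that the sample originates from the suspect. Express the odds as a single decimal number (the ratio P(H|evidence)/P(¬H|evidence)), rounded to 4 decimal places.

Posterior odds ≈ 0.2462

Prior odds = 0.053/(1−0.053) = 0.055966. In log-odds, ln(0.055966) = -2.8830.
Add log likelihood ratios: ln(2.0789) + ln(2.1163) = 1.4815.
Posterior log-odds = -1.4015, so posterior odds = exp(-1.4015) = 0.24623.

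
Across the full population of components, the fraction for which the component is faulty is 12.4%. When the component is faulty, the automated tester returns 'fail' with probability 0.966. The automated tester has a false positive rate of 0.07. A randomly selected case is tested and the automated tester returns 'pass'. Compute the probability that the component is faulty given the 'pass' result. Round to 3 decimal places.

Let H be the event that the component is faulty. P(H) = 0.124, so P(¬H) = 0.876. With E the 'pass' result, P(E|H) = 0.034 and P(E|¬H) = 0.93.
P(E) = 0.034·0.124 + 0.93·0.876 = 0.0042160 + 0.81468 = 0.81890.
By Bayes' theorem, P(H|E) = 0.0042160 / 0.81890 = 0.005.

P(H | E) ≈ 0.005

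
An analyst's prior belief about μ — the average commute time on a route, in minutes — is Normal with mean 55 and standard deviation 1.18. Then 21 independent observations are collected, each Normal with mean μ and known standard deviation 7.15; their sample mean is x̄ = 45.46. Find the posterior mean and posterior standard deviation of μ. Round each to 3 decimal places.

With known σ, the Normal prior is conjugate. Weight on the data is w = (n/σ²)/(n/σ² + 1/τ₀²) = 0.410778/(0.410778+0.718184) = 0.36385.
Posterior mean = w·x̄ + (1−w)·μ₀ = 0.36385·45.46 + 0.63615·55 = 51.529. Posterior variance = 1/(0.410778+0.718184) = 0.885769, so SD = 0.941.

Posterior mean ≈ 51.529; posterior SD ≈ 0.941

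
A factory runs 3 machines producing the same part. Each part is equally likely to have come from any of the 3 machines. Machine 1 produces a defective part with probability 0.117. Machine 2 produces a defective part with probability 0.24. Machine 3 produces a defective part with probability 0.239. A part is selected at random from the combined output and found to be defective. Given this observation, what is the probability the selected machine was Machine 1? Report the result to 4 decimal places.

Posterior probability ≈ 0.1963

P(defective|M1) = 0.117; P(defective|M2) = 0.24; P(defective|M3) = 0.239.
Prior × likelihood for each source: 0.333333·0.117=0.03900, 0.333333·0.24=0.08000, 0.333333·0.239=0.07967. Summing gives P(defective) = 0.19867.
P(Machine 1 | defective) = 0.03900 / 0.19867 = 0.1963.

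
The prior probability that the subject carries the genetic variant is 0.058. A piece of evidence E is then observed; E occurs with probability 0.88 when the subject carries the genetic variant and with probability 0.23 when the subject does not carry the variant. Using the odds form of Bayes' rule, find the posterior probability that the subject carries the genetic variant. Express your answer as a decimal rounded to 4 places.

Prior odds = 0.058/(1−0.058) = 0.061571.
Likelihood ratio for E = 0.88/0.23 = 3.8261.
Posterior odds = prior odds × LR = 0.23558.
Posterior probability = odds/(1+odds) = 0.23558/1.2356 = 0.1907.

Posterior probability ≈ 0.1907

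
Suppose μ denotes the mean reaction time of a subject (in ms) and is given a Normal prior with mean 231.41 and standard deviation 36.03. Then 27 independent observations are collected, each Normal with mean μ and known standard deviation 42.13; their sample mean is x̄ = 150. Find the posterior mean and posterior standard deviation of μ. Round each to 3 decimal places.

With known σ, the Normal prior is conjugate. Weight on the data is w = (n/σ²)/(n/σ² + 1/τ₀²) = 0.0152118/(0.0152118+0.00077032) = 0.95180.
Posterior mean = w·x̄ + (1−w)·μ₀ = 0.95180·150 + 0.048199·231.41 = 153.924. Posterior variance = 1/(0.0152118+0.00077032) = 62.5699, so SD = 7.910.

Posterior mean ≈ 153.924; posterior SD ≈ 7.910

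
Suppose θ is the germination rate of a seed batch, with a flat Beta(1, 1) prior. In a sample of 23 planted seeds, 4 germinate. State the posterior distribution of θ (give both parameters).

Observing 4 successes and 19 failures updates Beta(1, 1) by adding the success and failure counts to the two shape parameters: α = 1+4 = 5, β = 1+19 = 20.

Posterior: Beta(5, 20)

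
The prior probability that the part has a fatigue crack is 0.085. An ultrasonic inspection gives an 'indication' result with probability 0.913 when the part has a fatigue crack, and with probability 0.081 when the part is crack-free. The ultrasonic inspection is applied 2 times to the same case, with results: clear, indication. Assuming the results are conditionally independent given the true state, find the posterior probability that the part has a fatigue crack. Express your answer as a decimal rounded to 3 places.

Posterior P(H) ≈ 0.090

Let H be the event that the part has a fatigue crack; start with P(H) = 0.085. P('indication'|H) = 0.913, P('indication'|¬H) = 0.081.
Update on result 1 ('clear'): P(H) ← 0.087·0.0850 / (0.087·0.0850 + 0.919·0.9150) = 0.0073950/0.84828 = 0.0087.
Update on result 2 ('indication'): P(H) ← 0.913·0.0087 / (0.913·0.0087 + 0.081·0.9913) = 0.0079592/0.088253 = 0.0902.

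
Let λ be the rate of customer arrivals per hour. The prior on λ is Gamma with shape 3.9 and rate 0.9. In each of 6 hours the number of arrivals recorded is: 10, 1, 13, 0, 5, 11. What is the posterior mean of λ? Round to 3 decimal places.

Total count ∑xᵢ = 40 over n = 6 hours.
Gamma is conjugate to the Poisson likelihood: posterior is Gamma(shape = 3.9+40 = 43.9, rate = 0.9+6 = 6.9).
E[λ | data] = 43.9/6.9 = 6.362.

Posterior mean ≈ 6.362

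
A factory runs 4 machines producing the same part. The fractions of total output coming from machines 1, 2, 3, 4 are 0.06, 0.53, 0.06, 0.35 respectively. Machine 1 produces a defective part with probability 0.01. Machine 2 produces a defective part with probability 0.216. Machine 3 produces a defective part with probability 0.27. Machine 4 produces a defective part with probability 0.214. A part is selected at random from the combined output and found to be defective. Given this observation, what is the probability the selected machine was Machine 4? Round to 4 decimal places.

P(defective|M1) = 0.01; P(defective|M2) = 0.216; P(defective|M3) = 0.27; P(defective|M4) = 0.214.
Prior × likelihood for each source: 0.06·0.01=0.0006000, 0.53·0.216=0.1145, 0.06·0.27=0.01620, 0.35·0.214=0.07490. Summing gives P(defective) = 0.20618.
P(Machine 4 | defective) = 0.07490 / 0.20618 = 0.3633.

Posterior probability ≈ 0.3633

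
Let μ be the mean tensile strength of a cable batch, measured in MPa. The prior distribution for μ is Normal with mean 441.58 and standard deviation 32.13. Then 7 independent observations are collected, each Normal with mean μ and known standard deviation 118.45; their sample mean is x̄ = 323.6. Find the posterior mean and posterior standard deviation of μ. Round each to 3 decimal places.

Posterior mean ≈ 401.472; posterior SD ≈ 26.103

With known σ, the Normal prior is conjugate. Weight on the data is w = (n/σ²)/(n/σ² + 1/τ₀²) = 0.00049892/(0.00049892+0.00096868) = 0.33996.
Posterior mean = w·x̄ + (1−w)·μ₀ = 0.33996·323.6 + 0.66004·441.58 = 401.472. Posterior variance = 1/(0.00049892+0.00096868) = 681.388, so SD = 26.103.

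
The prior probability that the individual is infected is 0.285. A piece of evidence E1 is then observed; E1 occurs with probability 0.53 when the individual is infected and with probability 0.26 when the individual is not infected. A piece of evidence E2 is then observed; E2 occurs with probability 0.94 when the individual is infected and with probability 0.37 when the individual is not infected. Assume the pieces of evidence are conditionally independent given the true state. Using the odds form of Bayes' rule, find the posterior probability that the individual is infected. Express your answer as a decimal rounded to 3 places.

Posterior probability ≈ 0.674

Prior odds = 0.285/(1−0.285) = 0.39860.
Likelihood ratio for E1 = 0.53/0.26 = 2.0385.
Likelihood ratio for E2 = 0.94/0.37 = 2.5405.
Posterior odds = prior odds × LR₁ × LR₂ = 2.0643.
Posterior probability = odds/(1+odds) = 2.0643/3.0643 = 0.674.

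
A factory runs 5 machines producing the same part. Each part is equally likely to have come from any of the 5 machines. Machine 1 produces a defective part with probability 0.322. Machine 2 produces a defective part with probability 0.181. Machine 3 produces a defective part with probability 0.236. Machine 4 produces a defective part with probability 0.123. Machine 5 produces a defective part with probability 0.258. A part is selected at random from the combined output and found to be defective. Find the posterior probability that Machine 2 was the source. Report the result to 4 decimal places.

Tabulate prior·likelihood by source: [1] prior 0.2, lik 0.322, product 0.06440; [2] prior 0.2, lik 0.181, product 0.03620; [3] prior 0.2, lik 0.236, product 0.04720; [4] prior 0.2, lik 0.123, product 0.02460; [5] prior 0.2, lik 0.258, product 0.05160.
Normalizing constant = 0.22400; the posterior for Machine 2 is its product over the sum, 0.03620/0.22400 = 0.1616.

Posterior probability ≈ 0.1616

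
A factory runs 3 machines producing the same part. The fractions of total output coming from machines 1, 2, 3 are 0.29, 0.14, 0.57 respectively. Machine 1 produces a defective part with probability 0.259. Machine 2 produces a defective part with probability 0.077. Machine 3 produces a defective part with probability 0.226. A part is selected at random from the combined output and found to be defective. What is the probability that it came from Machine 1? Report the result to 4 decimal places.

Posterior probability ≈ 0.3498

Tabulate prior·likelihood by source: [1] prior 0.29, lik 0.259, product 0.07511; [2] prior 0.14, lik 0.077, product 0.01078; [3] prior 0.57, lik 0.226, product 0.1288.
Normalizing constant = 0.21471; the posterior for Machine 1 is its product over the sum, 0.07511/0.21471 = 0.3498.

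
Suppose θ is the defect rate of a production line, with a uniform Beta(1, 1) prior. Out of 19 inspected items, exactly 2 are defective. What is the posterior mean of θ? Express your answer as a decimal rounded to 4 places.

Posterior mean ≈ 0.1429

Observing 2 successes and 17 failures updates Beta(1, 1) by adding the success and failure counts to the two shape parameters: α = 1+2 = 3, β = 1+17 = 18.
Posterior mean = α/(α+β) = 3/21 = 0.1429.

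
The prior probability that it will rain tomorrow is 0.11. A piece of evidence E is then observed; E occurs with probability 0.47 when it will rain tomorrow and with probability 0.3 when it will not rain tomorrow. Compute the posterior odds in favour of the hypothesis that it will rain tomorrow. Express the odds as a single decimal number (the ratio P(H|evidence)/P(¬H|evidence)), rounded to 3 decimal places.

Posterior odds ≈ 0.194

Prior odds = 0.11/(1−0.11) = 0.12360. In log-odds, ln(0.12360) = -2.0907.
Add log likelihood ratio: ln(1.5667) = 0.44895.
Posterior log-odds = -1.6418, so posterior odds = exp(-1.6418) = 0.19363.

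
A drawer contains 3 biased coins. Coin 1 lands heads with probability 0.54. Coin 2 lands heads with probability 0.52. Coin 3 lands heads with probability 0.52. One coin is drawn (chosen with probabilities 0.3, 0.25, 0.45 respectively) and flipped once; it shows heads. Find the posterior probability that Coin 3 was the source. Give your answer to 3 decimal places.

Tabulate prior·likelihood by source: [1] prior 0.3, lik 0.54, product 0.1620; [2] prior 0.25, lik 0.52, product 0.1300; [3] prior 0.45, lik 0.52, product 0.2340.
Normalizing constant = 0.52600; the posterior for Coin 3 is its product over the sum, 0.2340/0.52600 = 0.445.

Posterior probability ≈ 0.445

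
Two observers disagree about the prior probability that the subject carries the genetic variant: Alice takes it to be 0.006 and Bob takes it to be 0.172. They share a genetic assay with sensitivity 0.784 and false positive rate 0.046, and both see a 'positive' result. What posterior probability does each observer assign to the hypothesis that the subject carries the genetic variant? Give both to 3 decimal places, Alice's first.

Alice: 0.093; Bob: 0.780

P('+'|H) = 0.784, P('+'|¬H) = 0.046.
Alice: numerator 0.784·0.006 = 0.0047040; evidence = 0.0047040+0.046·0.994 = 0.050428; posterior = 0.093.
Bob: numerator 0.784·0.172 = 0.13485; evidence = 0.13485+0.046·0.828 = 0.17294; posterior = 0.780.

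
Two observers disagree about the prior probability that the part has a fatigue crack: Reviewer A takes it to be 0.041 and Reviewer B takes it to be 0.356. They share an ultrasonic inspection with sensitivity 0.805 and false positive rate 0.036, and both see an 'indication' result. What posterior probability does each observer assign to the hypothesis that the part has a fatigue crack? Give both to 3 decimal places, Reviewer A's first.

Reviewer A: 0.489; Reviewer B: 0.925

P('+'|H) = 0.805, P('+'|¬H) = 0.036.
Reviewer A: numerator 0.805·0.041 = 0.033005; evidence = 0.033005+0.036·0.959 = 0.067529; posterior = 0.489.
Reviewer B: numerator 0.805·0.356 = 0.28658; evidence = 0.28658+0.036·0.644 = 0.30976; posterior = 0.925.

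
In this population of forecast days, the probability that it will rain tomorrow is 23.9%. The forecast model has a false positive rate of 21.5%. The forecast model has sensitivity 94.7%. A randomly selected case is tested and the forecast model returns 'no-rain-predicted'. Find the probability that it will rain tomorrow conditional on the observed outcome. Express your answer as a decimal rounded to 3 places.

Let H be the event that it will rain tomorrow. P(H) = 0.239, so P(¬H) = 0.761. With E the 'no-rain-predicted' result, P(E|H) = 0.053 and P(E|¬H) = 0.785.
P(E) = 0.053·0.239 + 0.785·0.761 = 0.012667 + 0.59739 = 0.61005.
By Bayes' theorem, P(H|E) = 0.012667 / 0.61005 = 0.021.

P(H | E) ≈ 0.021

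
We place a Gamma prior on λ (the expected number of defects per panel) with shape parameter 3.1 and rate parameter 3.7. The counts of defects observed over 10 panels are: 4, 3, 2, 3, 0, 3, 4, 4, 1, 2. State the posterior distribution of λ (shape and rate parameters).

Total count ∑xᵢ = 26 over n = 10 panels.
Gamma is conjugate to the Poisson likelihood: posterior is Gamma(shape = 3.1+26 = 29.1, rate = 3.7+10 = 13.7).

Posterior: Gamma(shape=29.1, rate=13.7)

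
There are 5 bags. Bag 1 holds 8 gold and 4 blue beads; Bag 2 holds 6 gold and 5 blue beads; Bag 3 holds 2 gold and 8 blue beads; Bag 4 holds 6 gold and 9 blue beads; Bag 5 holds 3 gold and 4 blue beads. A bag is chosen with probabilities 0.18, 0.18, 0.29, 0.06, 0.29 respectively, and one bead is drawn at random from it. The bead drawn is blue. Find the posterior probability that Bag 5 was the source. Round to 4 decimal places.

P(blue|Bag 1) = 0.3333; P(blue|Bag 2) = 0.4545; P(blue|Bag 3) = 0.8; P(blue|Bag 4) = 0.6; P(blue|Bag 5) = 0.5714.
Prior × likelihood for each source: 0.18·0.3333=0.06000, 0.18·0.4545=0.08182, 0.29·0.8=0.2320, 0.06·0.6=0.03600, 0.29·0.5714=0.1657. Summing gives P(blue) = 0.57553.
P(Bag 5 | blue) = 0.1657 / 0.57553 = 0.2879.

Posterior probability ≈ 0.2879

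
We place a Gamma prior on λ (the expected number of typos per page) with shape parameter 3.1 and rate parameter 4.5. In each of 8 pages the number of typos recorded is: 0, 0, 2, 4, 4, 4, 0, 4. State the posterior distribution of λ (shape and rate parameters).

Posterior: Gamma(shape=21.1, rate=12.5)

Total count ∑xᵢ = 18 over n = 8 pages.
Gamma is conjugate to the Poisson likelihood: posterior is Gamma(shape = 3.1+18 = 21.1, rate = 4.5+8 = 12.5).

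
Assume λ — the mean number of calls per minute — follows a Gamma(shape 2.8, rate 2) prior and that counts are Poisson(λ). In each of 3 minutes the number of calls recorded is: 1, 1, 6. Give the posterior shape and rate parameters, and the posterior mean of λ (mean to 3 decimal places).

The Poisson likelihood adds the total count to the shape and the number of exposure periods to the rate. Here ∑xᵢ = 8 and n = 3, so shape 2.8→10.8 and rate 2→5.
Posterior mean = shape/rate = 10.8/5 = 2.160.

Posterior: Gamma(shape=10.8, rate=5); mean ≈ 2.160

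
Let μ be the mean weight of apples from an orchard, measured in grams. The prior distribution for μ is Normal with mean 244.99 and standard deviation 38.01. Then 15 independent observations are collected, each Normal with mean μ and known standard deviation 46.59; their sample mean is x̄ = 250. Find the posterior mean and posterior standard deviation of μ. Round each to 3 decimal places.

Prior precision 1/τ₀² = 1/38.01² = 0.00069216; data precision n/σ² = 15/46.59² = 0.00691044.
Posterior precision = 0.00069216 + 0.00691044 = 0.00760260, giving posterior SD = 1/√0.00760260 = 11.469.
Posterior mean = (0.00069216·244.99 + 0.00691044·250) / 0.00760260 = 249.544.

Posterior mean ≈ 249.544; posterior SD ≈ 11.469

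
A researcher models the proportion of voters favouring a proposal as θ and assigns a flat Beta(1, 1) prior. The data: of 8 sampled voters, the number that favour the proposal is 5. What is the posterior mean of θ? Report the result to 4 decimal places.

Posterior mean ≈ 0.6000

Observing 5 successes and 3 failures updates Beta(1, 1) by adding the success and failure counts to the two shape parameters: α = 1+5 = 6, β = 1+3 = 4.
Posterior mean = α/(α+β) = 6/10 = 0.6000.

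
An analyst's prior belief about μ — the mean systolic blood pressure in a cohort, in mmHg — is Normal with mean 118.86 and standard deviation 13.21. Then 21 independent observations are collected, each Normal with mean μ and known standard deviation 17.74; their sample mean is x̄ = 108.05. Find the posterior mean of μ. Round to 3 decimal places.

Posterior mean ≈ 108.905

Prior precision 1/τ₀² = 1/13.21² = 0.00573052; data precision n/σ² = 21/17.74² = 0.0667286.
Posterior precision = 0.00573052 + 0.0667286 = 0.0724591.
Posterior mean = (0.00573052·118.86 + 0.0667286·108.05) / 0.0724591 = 108.905.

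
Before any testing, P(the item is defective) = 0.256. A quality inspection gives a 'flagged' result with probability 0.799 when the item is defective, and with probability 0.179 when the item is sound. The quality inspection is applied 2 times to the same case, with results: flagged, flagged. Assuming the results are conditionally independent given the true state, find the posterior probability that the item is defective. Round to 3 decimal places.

Let H be the event that the item is defective; start with P(H) = 0.256. P('flagged'|H) = 0.799, P('flagged'|¬H) = 0.179.
Update on result 1 ('flagged'): P(H) ← 0.799·0.2560 / (0.799·0.2560 + 0.179·0.7440) = 0.20454/0.33772 = 0.6057.
Update on result 2 ('flagged'): P(H) ← 0.799·0.6057 / (0.799·0.6057 + 0.179·0.3943) = 0.48392/0.55451 = 0.8727.

Posterior P(H) ≈ 0.873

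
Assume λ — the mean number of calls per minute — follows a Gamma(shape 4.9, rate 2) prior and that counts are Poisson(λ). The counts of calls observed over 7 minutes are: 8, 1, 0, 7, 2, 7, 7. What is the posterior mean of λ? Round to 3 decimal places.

Posterior mean ≈ 4.100

The Poisson likelihood adds the total count to the shape and the number of exposure periods to the rate. Here ∑xᵢ = 32 and n = 7, so shape 4.9→36.9 and rate 2→9.
Posterior mean = shape/rate = 36.9/9 = 4.100.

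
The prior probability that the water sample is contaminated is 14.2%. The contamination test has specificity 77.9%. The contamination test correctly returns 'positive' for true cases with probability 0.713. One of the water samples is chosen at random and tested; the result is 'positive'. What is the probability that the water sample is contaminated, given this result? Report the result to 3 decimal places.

Let H be the event that the water sample is contaminated. P(H) = 0.142, so P(¬H) = 0.858. With E the 'positive' result, P(E|H) = 0.713 and P(E|¬H) = 0.221.
P(E) = 0.713·0.142 + 0.221·0.858 = 0.10125 + 0.18962 = 0.29086.
By Bayes' theorem, P(H|E) = 0.10125 / 0.29086 = 0.348.

P(H | E) ≈ 0.348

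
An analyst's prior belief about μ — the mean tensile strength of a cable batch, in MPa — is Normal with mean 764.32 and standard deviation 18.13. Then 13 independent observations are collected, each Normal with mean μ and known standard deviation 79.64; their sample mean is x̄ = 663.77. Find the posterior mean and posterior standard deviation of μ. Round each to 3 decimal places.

Prior precision 1/τ₀² = 1/18.13² = 0.00304232; data precision n/σ² = 13/79.64² = 0.00204966.
Posterior precision = 0.00304232 + 0.00204966 = 0.00509197, giving posterior SD = 1/√0.00509197 = 14.014.
Posterior mean = (0.00304232·764.32 + 0.00204966·663.77) / 0.00509197 = 723.846.

Posterior mean ≈ 723.846; posterior SD ≈ 14.014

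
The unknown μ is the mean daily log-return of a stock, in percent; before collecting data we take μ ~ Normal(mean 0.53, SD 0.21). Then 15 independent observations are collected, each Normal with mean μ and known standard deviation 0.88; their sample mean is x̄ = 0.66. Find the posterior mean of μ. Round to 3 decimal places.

Posterior mean ≈ 0.590

Prior precision 1/τ₀² = 1/0.21² = 22.6757; data precision n/σ² = 15/0.88² = 19.3698.
Posterior precision = 22.6757 + 19.3698 = 42.0456.
Posterior mean = (22.6757·0.53 + 19.3698·0.66) / 42.0456 = 0.590.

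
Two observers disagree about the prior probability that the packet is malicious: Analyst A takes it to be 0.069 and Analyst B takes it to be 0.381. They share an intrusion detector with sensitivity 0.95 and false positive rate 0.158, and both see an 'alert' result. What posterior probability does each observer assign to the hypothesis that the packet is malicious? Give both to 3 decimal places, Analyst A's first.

P('+'|H) = 0.95, P('+'|¬H) = 0.158.
Analyst A: numerator 0.95·0.069 = 0.065550; evidence = 0.065550+0.158·0.931 = 0.21265; posterior = 0.308.
Analyst B: numerator 0.95·0.381 = 0.36195; evidence = 0.36195+0.158·0.619 = 0.45975; posterior = 0.787.

Analyst A: 0.308; Analyst B: 0.787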